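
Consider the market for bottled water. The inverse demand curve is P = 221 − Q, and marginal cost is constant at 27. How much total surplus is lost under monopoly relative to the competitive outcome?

Competitive firms price at marginal cost: P = 27, giving Q = 194.
The monopolist equates marginal revenue to marginal cost: 221 − 2Q = 27, so Q = 97. From demand, P = 124.
DWL is the triangle between Q = 97 and Q = 194: ½·(194 − 97)·(124 − 27) = 4704.5.

DWL = 4704.5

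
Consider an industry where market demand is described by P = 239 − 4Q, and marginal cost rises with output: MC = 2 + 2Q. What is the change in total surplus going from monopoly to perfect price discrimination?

The monopolist equates marginal revenue to marginal cost: 239 − 8Q = 2 + 2Q, so Q = 23.7. From demand, P = 144.2.
CS = ½·(239 − 144.2)·23.7 = 1123.38; PS = (144.2·23.7 − 2·23.7 − ½·2·23.7²) = 2808.45; TS = 3931.83.
A perfectly discriminating monopolist sells every unit with P(Q) ≥ MC(Q), so output equals the competitive quantity Q = 39.5. Each buyer pays their reservation price, so CS = 0 and the firm captures all surplus.
TS = 4680.75 (equal to competitive TS).
Change in total surplus: 4680.75 − 3931.83 = 748.92.

Total surplus rises by 748.92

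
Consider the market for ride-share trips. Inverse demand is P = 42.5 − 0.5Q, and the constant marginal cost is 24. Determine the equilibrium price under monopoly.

The monopolist equates marginal revenue to marginal cost: 42.5 − Q = 24, so Q = 18.5. From demand, P = 33.25.

P = 33.25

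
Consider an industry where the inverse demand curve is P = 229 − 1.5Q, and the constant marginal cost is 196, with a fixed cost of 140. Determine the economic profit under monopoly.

Profit = 41.5

The monopolist equates marginal revenue to marginal cost: 229 − 3Q = 196, so Q = 11. From demand, P = 212.5.
Profit = (212.5 − 196)·11 − 140 = 41.5.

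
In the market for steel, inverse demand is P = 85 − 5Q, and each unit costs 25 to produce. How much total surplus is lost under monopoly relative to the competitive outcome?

Competitive firms price at marginal cost: P = 25, giving Q = 12.
Monopoly sets MR = MC: 85 − 10Q = 25 ⇒ Q = 6, P = 85 − 5·6 = 55.
DWL is the triangle between Q = 6 and Q = 12: ½·(12 − 6)·(55 − 25) = 90.

DWL = 90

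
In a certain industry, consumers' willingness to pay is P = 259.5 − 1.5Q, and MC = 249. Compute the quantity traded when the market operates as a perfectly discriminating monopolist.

Q = 7

With perfect price discrimination, output is the efficient level Q = 7 (where demand meets MC), but every buyer pays their willingness to pay: CS = 0 and PS = total surplus.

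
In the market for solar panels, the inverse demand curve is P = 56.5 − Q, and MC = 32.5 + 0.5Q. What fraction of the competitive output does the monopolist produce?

Q_m/Q_c = 0.6

Monopoly sets MR = MC: 56.5 − 2Q = 32.5 + 0.5Q ⇒ Q = 9.6, P = 56.5 − 9.6 = 46.9.
Competitive equilibrium sets price equal to marginal cost: 56.5 − Q = 32.5 + 0.5Q, so Q = 16 and P = 40.5.
Ratio Q_m/Q_c = 9.6/16 = 0.6.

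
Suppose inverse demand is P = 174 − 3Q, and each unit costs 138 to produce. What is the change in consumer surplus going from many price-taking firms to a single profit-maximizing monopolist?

CS falls by 162

Competitive firms price at marginal cost: P = 138, giving Q = 12.
CS = ½·(174 − 138)·12 = 216.
Monopoly sets MR = MC: 174 − 6Q = 138 ⇒ Q = 6, P = 174 − 3·6 = 156.
CS = ½·(174 − 156)·6 = 54.
Change in consumer surplus: 54 − 216 = −162.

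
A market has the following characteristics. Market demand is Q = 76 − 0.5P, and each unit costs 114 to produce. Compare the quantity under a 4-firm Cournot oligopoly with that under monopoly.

Cournot: Q = 15.2; Monopoly: Q = 9.5

Inverting demand: P = 152 − 2Q.
In a 4-firm Cournot equilibrium, symmetry and the first-order condition give q = (152 − 114)/(10) = 3.8. So Q = 15.2 and P = 121.6.
The monopolist equates marginal revenue to marginal cost: 152 − 4Q = 114, so Q = 9.5. From demand, P = 133.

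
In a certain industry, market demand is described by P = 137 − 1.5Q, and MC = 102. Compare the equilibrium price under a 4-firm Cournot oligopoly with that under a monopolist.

In a 4-firm Cournot equilibrium, symmetry and the first-order condition give q = (137 − 102)/(7.5) = 14/3. So Q = 56/3 and P = 109.
The monopolist equates marginal revenue to marginal cost: 137 − 3Q = 102, so Q = 35/3. From demand, P = 119.5.

Cournot: P = 109; Monopoly: P = 119.5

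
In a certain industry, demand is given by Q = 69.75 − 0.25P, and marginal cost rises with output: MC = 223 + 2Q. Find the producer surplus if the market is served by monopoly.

PS = 156.8

Inverting demand: P = 279 − 4Q.
A monopolist chooses Q where MR = MC. MR = 279 − 8Q; setting this equal to 223 + 2Q gives Q = 5.6 and P = 256.6.
PS = P·Q − VC(Q) = 256.6·5.6 − (223·5.6 + ½·2·5.6²) = 156.8.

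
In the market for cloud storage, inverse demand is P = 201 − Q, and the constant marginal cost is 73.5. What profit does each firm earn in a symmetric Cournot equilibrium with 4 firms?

π_i = 650.25

With 4 symmetric Cournot firms, each firm's FOC gives 201 − 5q = 73.5, so q = 25.5, Q = 4·25.5 = 102, and P = 99.
Each firm's profit = (99 − 73.5)·25.5 = 650.25.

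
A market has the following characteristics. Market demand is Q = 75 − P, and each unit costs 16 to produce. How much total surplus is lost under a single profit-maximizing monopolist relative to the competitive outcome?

Inverting demand: P = 75 − Q.
Under competition P = MC = 16, so Q = (75 − 16)/1 = 59.
Monopoly sets MR = MC: 75 − 2Q = 16 ⇒ Q = 29.5, P = 75 − 29.5 = 45.5.
DWL is the triangle between Q = 29.5 and Q = 59: ½·(59 − 29.5)·(45.5 − 16) = 435.125.

DWL = 435.125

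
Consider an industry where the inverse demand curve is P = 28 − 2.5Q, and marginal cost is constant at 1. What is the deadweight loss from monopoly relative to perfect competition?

DWL = 36.45

Perfect competition: P = MC = 1, so 28 − 2.5Q = 1 and Q = 10.8.
A monopolist chooses Q where MR = MC. MR = 28 − 5Q; setting this equal to 1 gives Q = 5.4 and P = 14.5.
DWL is the triangle between Q = 5.4 and Q = 10.8: ½·(10.8 − 5.4)·(14.5 − 1) = 36.45.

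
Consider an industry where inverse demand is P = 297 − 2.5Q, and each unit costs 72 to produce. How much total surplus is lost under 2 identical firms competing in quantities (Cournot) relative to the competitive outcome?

DWL = 1125

Perfect competition: P = MC = 72, so 297 − 2.5Q = 72 and Q = 90.
With 2 symmetric Cournot firms, each firm's FOC gives 297 − 7.5q = 72, so q = 30, Q = 2·30 = 60, and P = 147.
DWL is the triangle between Q = 60 and Q = 90: ½·(90 − 60)·(147 − 72) = 1125.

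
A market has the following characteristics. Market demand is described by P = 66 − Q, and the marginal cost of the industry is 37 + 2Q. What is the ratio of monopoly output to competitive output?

Q_m/Q_c = 0.75

A monopolist chooses Q where MR = MC. MR = 66 − 2Q; setting this equal to 37 + 2Q gives Q = 7.25 and P = 58.75.
Competitive equilibrium sets price equal to marginal cost: 66 − Q = 37 + 2Q, so Q = 29/3 and P = 169/3.
Ratio Q_m/Q_c = 7.25/(29/3) = 0.75.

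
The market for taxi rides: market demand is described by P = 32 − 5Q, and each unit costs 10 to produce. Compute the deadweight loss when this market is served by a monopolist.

Competitive firms price at marginal cost: P = 10, giving Q = 4.4.
The monopolist equates marginal revenue to marginal cost: 32 − 10Q = 10, so Q = 2.2. From demand, P = 21.
DWL is the triangle between Q = 2.2 and Q = 4.4: ½·(4.4 − 2.2)·(21 − 10) = 12.1.

DWL = 12.1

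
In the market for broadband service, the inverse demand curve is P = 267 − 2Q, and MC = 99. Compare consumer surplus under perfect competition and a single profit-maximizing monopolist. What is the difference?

Consumer surplus falls by 5292

Under competition P = MC = 99, so Q = (267 − 99)/2 = 84.
CS = ½·(267 − 99)·84 = 7056.
The monopolist equates marginal revenue to marginal cost: 267 − 4Q = 99, so Q = 42. From demand, P = 183.
CS = ½·(267 − 183)·42 = 1764.
Change in consumer surplus: 1764 − 7056 = −5292.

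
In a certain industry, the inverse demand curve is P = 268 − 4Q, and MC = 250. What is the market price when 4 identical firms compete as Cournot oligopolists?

P = 253.6

In a 4-firm Cournot equilibrium, symmetry and the first-order condition give q = (268 − 250)/(20) = 0.9. So Q = 3.6 and P = 253.6.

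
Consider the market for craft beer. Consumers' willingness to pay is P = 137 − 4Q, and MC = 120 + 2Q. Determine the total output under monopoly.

Q = 1.7

Monopoly sets MR = MC: 137 − 8Q = 120 + 2Q ⇒ Q = 1.7, P = 137 − 4·1.7 = 130.2.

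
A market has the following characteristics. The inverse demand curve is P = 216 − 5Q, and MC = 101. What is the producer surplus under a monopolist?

PS = 661.25

Monopoly sets MR = MC: 216 − 10Q = 101 ⇒ Q = 11.5, P = 216 − 5·11.5 = 158.5.
PS = (158.5 − 101)·11.5 = 661.25.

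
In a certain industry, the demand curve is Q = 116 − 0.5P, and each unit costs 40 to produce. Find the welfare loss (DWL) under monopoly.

DWL = 2304

Inverting demand: P = 232 − 2Q.
Under competition P = MC = 40, so Q = (232 − 40)/2 = 96.
The monopolist equates marginal revenue to marginal cost: 232 − 4Q = 40, so Q = 48. From demand, P = 136.
DWL is the triangle between Q = 48 and Q = 96: ½·(96 − 48)·(136 − 40) = 2304.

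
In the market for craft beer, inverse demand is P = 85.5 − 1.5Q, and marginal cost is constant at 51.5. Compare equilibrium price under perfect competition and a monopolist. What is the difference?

Perfect competition: P = MC = 51.5, so 85.5 − 1.5Q = 51.5 and Q = 68/3.
A monopolist chooses Q where MR = MC. MR = 85.5 − 3Q; setting this equal to 51.5 gives Q = 34/3 and P = 68.5.
Change in equilibrium price: 68.5 − 51.5 = 17.

Equilibrium price rises by 17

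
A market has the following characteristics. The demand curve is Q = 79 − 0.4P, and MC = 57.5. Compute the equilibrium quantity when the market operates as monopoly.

Q = 28

Inverting demand: P = 197.5 − 2.5Q.
The monopolist equates marginal revenue to marginal cost: 197.5 − 5Q = 57.5, so Q = 28. From demand, P = 127.5.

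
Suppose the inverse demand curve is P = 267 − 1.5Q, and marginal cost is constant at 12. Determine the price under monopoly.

The monopolist equates marginal revenue to marginal cost: 267 − 3Q = 12, so Q = 85. From demand, P = 139.5.

P = 139.5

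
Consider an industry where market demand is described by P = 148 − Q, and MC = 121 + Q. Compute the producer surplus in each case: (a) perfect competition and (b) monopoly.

Competition: PS = 91.125; Monopoly: PS = 121.5

Competitive equilibrium sets price equal to marginal cost: 148 − Q = 121 + Q, so Q = 13.5 and P = 134.5.
PS = P·Q − VC(Q) = 134.5·13.5 − (121·13.5 + ½·1·13.5²) = 91.125.
A monopolist chooses Q where MR = MC. MR = 148 − 2Q; setting this equal to 121 + Q gives Q = 9 and P = 139.
PS = P·Q − VC(Q) = 139·9 − (121·9 + ½·1·9²) = 121.5.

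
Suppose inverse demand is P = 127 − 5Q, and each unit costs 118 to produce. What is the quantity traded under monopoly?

Q = 0.9

The monopolist equates marginal revenue to marginal cost: 127 − 10Q = 118, so Q = 0.9. From demand, P = 122.5.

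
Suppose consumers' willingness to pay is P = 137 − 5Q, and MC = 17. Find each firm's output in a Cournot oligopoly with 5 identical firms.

q_i = 4

With 5 symmetric Cournot firms, each firm's FOC gives 137 − 30q = 17, so q = 4, Q = 5·4 = 20, and P = 37.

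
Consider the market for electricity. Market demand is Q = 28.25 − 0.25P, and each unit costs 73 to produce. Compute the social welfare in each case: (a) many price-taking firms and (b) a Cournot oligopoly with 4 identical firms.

Competition: TS = 200; Cournot: TS = 192

Inverting demand: P = 113 − 4Q.
Under competition P = MC = 73, so Q = (113 − 73)/4 = 10.
CS = ½·(113 − 73)·10 = 200; PS = (73 − 73)·10 = 0; TS = 200.
With 4 symmetric Cournot firms, each firm's FOC gives 113 − 20q = 73, so q = 2, Q = 4·2 = 8, and P = 81.
CS = ½·(113 − 81)·8 = 128; PS = (81 − 73)·8 = 64; TS = 192.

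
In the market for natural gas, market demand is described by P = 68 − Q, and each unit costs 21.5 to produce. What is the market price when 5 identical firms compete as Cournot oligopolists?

With 5 symmetric Cournot firms, each firm's FOC gives 68 − 6q = 21.5, so q = 7.75, Q = 5·7.75 = 38.75, and P = 29.25.

P = 29.25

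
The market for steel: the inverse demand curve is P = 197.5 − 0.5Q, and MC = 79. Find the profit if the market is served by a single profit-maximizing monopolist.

The monopolist equates marginal revenue to marginal cost: 197.5 − Q = 79, so Q = 118.5. From demand, P = 138.25.
Profit = (138.25 − 79)·118.5 = 7021.125.

Profit = 7021.125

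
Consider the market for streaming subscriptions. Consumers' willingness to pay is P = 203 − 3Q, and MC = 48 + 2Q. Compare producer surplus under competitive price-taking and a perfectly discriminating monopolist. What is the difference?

PS rises by 1441.5

Competitive equilibrium sets price equal to marginal cost: 203 − 3Q = 48 + 2Q, so Q = 31 and P = 110.
PS = P·Q − VC(Q) = 110·31 − (48·31 + ½·2·31²) = 961.
Under first-degree price discrimination the firm charges each unit its demand price and produces up to where P = MC, i.e. Q = 31. Consumer surplus is zero; producer surplus equals total surplus.
PS = ½·(203 − 48)·31 = 2402.5.
Change in producer surplus: 2402.5 − 961 = 1441.5.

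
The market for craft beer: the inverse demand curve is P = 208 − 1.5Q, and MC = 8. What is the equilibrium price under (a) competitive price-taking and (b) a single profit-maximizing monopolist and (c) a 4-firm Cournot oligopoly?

Perfect competition: P = MC = 8, so 208 − 1.5Q = 8 and Q = 400/3.
Monopoly sets MR = MC: 208 − 3Q = 8 ⇒ Q = 200/3, P = 208 − 1.5·200/3 = 108.
In a 4-firm Cournot equilibrium, symmetry and the first-order condition give q = (208 − 8)/(7.5) = 80/3. So Q = 320/3 and P = 48.

Competition: P = 8; Monopoly: P = 108; Cournot: P = 48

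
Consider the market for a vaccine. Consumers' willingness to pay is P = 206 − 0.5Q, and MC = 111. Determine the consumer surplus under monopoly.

Monopoly sets MR = MC: 206 − Q = 111 ⇒ Q = 95, P = 206 − 0.5·95 = 158.5.
CS = ½·(206 − 158.5)·95 = 2256.25.

CS = 2256.25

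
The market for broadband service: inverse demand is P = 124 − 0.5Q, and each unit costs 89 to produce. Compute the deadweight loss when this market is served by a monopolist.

DWL = 306.25

Under competition P = MC = 89, so Q = (124 − 89)/0.5 = 70.
Monopoly sets MR = MC: 124 − Q = 89 ⇒ Q = 35, P = 124 − 0.5·35 = 106.5.
DWL is the triangle between Q = 35 and Q = 70: ½·(70 − 35)·(106.5 − 89) = 306.25.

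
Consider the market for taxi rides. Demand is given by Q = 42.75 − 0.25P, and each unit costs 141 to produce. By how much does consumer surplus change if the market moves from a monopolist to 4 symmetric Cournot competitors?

Consumer surplus rises by 43.875

Inverting demand: P = 171 − 4Q.
A monopolist chooses Q where MR = MC. MR = 171 − 8Q; setting this equal to 141 gives Q = 3.75 and P = 156.
CS = ½·(171 − 156)·3.75 = 28.125.
In a 4-firm Cournot equilibrium, symmetry and the first-order condition give q = (171 − 141)/(20) = 1.5. So Q = 6 and P = 147.
CS = ½·(171 − 147)·6 = 72.
Change in consumer surplus: 72 − 28.125 = 43.875.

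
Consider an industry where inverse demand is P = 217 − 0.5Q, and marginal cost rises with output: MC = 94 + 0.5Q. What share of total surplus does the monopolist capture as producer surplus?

PS/TS = 0.75

Monopoly sets MR = MC: 217 − Q = 94 + 0.5Q ⇒ Q = 82, P = 217 − 0.5·82 = 176.
CS = ½·(217 − 176)·82 = 1681.
PS = P·Q − VC(Q) = 176·82 − (94·82 + ½·0.5·82²) = 5043.
Share captured = PS/TS = 5043/6724 = 0.75.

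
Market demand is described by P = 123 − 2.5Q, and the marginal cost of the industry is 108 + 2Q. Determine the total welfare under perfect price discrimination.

A perfectly discriminating monopolist sells every unit with P(Q) ≥ MC(Q), so output equals the competitive quantity Q = 10/3. Each buyer pays their reservation price, so CS = 0 and the firm captures all surplus.
TS = 25 (equal to competitive TS).

TS = 25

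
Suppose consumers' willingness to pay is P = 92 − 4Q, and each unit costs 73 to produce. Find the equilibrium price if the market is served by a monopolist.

P = 82.5

A monopolist chooses Q where MR = MC. MR = 92 − 8Q; setting this equal to 73 gives Q = 2.375 and P = 82.5.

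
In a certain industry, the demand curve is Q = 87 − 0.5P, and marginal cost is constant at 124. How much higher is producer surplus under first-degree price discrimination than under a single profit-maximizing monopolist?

Producer surplus rises by 312.5

Inverting demand: P = 174 − 2Q.
A monopolist chooses Q where MR = MC. MR = 174 − 4Q; setting this equal to 124 gives Q = 12.5 and P = 149.
PS = (149 − 124)·12.5 = 312.5.
With perfect price discrimination, output is the efficient level Q = 25 (where demand meets MC), but every buyer pays their willingness to pay: CS = 0 and PS = total surplus.
PS = ½·(174 − 124)·25 = 625.
Change in producer surplus: 625 − 312.5 = 312.5.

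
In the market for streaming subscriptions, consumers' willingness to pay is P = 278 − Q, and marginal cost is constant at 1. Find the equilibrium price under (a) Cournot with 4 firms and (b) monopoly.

Cournot with 4 identical firms: the symmetric best-response condition is 278 − 5q = 1. Each firm produces q = 55.4, total output Q = 221.6, price P = 56.4.
Monopoly sets MR = MC: 278 − 2Q = 1 ⇒ Q = 138.5, P = 278 − 138.5 = 139.5.

Cournot: P = 56.4; Monopoly: P = 139.5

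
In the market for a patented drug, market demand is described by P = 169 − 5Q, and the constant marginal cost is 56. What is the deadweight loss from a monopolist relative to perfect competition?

DWL = 319.225

Competitive firms price at marginal cost: P = 56, giving Q = 22.6.
The monopolist equates marginal revenue to marginal cost: 169 − 10Q = 56, so Q = 11.3. From demand, P = 112.5.
DWL is the triangle between Q = 11.3 and Q = 22.6: ½·(22.6 − 11.3)·(112.5 − 56) = 319.225.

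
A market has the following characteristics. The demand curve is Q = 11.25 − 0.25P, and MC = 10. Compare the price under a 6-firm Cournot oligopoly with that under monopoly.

Inverting demand: P = 45 − 4Q.
Cournot with 6 identical firms: the symmetric best-response condition is 45 − 28q = 10. Each firm produces q = 1.25, total output Q = 7.5, price P = 15.
Monopoly sets MR = MC: 45 − 8Q = 10 ⇒ Q = 4.375, P = 45 − 4·4.375 = 27.5.

Cournot: P = 15; Monopoly: P = 27.5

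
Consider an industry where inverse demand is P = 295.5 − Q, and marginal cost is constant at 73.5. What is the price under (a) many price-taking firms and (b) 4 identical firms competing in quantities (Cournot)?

Competition: P = 73.5; Cournot: P = 117.9

Perfect competition: P = MC = 73.5, so 295.5 − Q = 73.5 and Q = 222.
Cournot with 4 identical firms: the symmetric best-response condition is 295.5 − 5q = 73.5. Each firm produces q = 44.4, total output Q = 177.6, price P = 117.9.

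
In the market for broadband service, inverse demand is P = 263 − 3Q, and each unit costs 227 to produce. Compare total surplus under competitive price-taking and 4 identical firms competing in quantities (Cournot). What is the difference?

TS falls by 8.64

Under competition P = MC = 227, so Q = (263 − 227)/3 = 12.
CS = ½·(263 − 227)·12 = 216; PS = (227 − 227)·12 = 0; TS = 216.
Cournot with 4 identical firms: the symmetric best-response condition is 263 − 15q = 227. Each firm produces q = 2.4, total output Q = 9.6, price P = 234.2.
CS = ½·(263 − 234.2)·9.6 = 138.24; PS = (234.2 − 227)·9.6 = 69.12; TS = 207.36.
Change in total surplus: 207.36 − 216 = −8.64.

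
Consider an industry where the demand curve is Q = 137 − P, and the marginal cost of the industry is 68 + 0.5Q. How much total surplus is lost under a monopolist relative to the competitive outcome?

DWL = 253.92

Inverting demand: P = 137 − Q.
Competitive equilibrium sets price equal to marginal cost: 137 − Q = 68 + 0.5Q, so Q = 46 and P = 91.
Monopoly sets MR = MC: 137 − 2Q = 68 + 0.5Q ⇒ Q = 27.6, P = 137 − 27.6 = 109.4.
CS = ½·(137 − 91)·46 = 1058; PS = (91·46 − 68·46 − ½·0.5·46²) = 529; TS = 1587.
CS = ½·(137 − 109.4)·27.6 = 380.88; PS = (109.4·27.6 − 68·27.6 − ½·0.5·27.6²) = 952.2; TS = 1333.08.
DWL = 1587 − 1333.08 = 253.92.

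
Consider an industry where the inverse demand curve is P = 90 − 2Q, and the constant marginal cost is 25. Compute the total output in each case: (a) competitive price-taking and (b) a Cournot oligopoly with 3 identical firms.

Competition: Q = 32.5; Cournot: Q = 24.375

Under competition P = MC = 25, so Q = (90 − 25)/2 = 32.5.
Cournot with 3 identical firms: the symmetric best-response condition is 90 − 8q = 25. Each firm produces q = 8.125, total output Q = 24.375, price P = 41.25.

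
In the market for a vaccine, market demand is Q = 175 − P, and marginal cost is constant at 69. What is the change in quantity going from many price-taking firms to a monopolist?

Quantity falls by 53

Inverting demand: P = 175 − Q.
Under competition P = MC = 69, so Q = (175 − 69)/1 = 106.
A monopolist chooses Q where MR = MC. MR = 175 − 2Q; setting this equal to 69 gives Q = 53 and P = 122.
Change in quantity: 53 − 106 = −53.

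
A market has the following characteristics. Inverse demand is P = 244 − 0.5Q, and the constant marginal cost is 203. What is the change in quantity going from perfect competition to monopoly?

Q falls by 41

Competitive firms price at marginal cost: P = 203, giving Q = 82.
A monopolist chooses Q where MR = MC. MR = 244 − Q; setting this equal to 203 gives Q = 41 and P = 223.5.
Change in quantity: 41 − 82 = −41.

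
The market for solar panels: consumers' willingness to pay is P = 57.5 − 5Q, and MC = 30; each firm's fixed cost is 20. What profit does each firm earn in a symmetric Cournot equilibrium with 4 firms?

With 4 symmetric Cournot firms, each firm's FOC gives 57.5 − 25q = 30, so q = 1.1, Q = 4·1.1 = 4.4, and P = 35.5.
Each firm's profit = (35.5 − 30)·1.1 − 20 = −13.95.

π_i = −13.95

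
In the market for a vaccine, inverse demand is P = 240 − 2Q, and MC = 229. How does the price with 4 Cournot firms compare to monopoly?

Cournot: P = 231.2; Monopoly: P = 234.5

With 4 symmetric Cournot firms, each firm's FOC gives 240 − 10q = 229, so q = 1.1, Q = 4·1.1 = 4.4, and P = 231.2.
The monopolist equates marginal revenue to marginal cost: 240 − 4Q = 229, so Q = 2.75. From demand, P = 234.5.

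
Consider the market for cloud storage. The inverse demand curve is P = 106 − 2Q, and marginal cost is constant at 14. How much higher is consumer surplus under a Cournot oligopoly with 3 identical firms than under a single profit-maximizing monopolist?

Monopoly sets MR = MC: 106 − 4Q = 14 ⇒ Q = 23, P = 106 − 2·23 = 60.
CS = ½·(106 − 60)·23 = 529.
Cournot with 3 identical firms: the symmetric best-response condition is 106 − 8q = 14. Each firm produces q = 11.5, total output Q = 34.5, price P = 37.
CS = ½·(106 − 37)·34.5 = 1190.25.
Change in consumer surplus: 1190.25 − 529 = 661.25.

Consumer surplus rises by 661.25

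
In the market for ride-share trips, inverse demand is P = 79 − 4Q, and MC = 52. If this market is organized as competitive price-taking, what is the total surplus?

Competitive firms price at marginal cost: P = 52, giving Q = 6.75.
CS = ½·(79 − 52)·6.75 = 91.125; PS = (52 − 52)·6.75 = 0; TS = 91.125.

TS = 91.125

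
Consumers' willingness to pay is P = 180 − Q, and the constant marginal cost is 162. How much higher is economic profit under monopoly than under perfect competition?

Perfect competition: P = MC = 162, so 180 − Q = 162 and Q = 18.
Profit = (162 − 162)·18 = 0.
Monopoly sets MR = MC: 180 − 2Q = 162 ⇒ Q = 9, P = 180 − 9 = 171.
Profit = (171 − 162)·9 = 81.
Change in economic profit: 81 − 0 = 81.

Economic profit rises by 81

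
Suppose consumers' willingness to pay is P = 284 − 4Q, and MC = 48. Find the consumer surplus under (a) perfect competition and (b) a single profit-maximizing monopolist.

Competitive firms price at marginal cost: P = 48, giving Q = 59.
CS = ½·(284 − 48)·59 = 6962.
A monopolist chooses Q where MR = MC. MR = 284 − 8Q; setting this equal to 48 gives Q = 29.5 and P = 166.
CS = ½·(284 − 166)·29.5 = 1740.5.

Competition: CS = 6962; Monopoly: CS = 1740.5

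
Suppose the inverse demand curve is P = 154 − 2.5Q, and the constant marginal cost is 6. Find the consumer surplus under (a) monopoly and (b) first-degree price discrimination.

The monopolist equates marginal revenue to marginal cost: 154 − 5Q = 6, so Q = 29.6. From demand, P = 80.
CS = ½·(154 − 80)·29.6 = 1095.2.
A perfectly discriminating monopolist sells every unit with P(Q) ≥ MC(Q), so output equals the competitive quantity Q = 59.2. Each buyer pays their reservation price, so CS = 0 and the firm captures all surplus.
CS = 0.

Monopoly: CS = 1095.2; Perfect PD: CS = 0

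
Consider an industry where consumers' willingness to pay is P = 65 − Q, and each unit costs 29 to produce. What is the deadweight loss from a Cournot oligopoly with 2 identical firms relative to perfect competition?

DWL = 72

Competitive firms price at marginal cost: P = 29, giving Q = 36.
In a 2-firm Cournot equilibrium, symmetry and the first-order condition give q = (65 − 29)/(3) = 12. So Q = 24 and P = 41.
DWL is the triangle between Q = 24 and Q = 36: ½·(36 − 24)·(41 − 29) = 72.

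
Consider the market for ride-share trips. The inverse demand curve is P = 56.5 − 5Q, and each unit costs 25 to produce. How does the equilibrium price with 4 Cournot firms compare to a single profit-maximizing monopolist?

Cournot: P = 31.3; Monopoly: P = 40.75

With 4 symmetric Cournot firms, each firm's FOC gives 56.5 − 25q = 25, so q = 1.26, Q = 4·1.26 = 5.04, and P = 31.3.
The monopolist equates marginal revenue to marginal cost: 56.5 − 10Q = 25, so Q = 3.15. From demand, P = 40.75.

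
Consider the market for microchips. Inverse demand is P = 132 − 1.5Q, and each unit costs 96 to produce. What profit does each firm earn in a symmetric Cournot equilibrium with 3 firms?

π_i = 54

In a 3-firm Cournot equilibrium, symmetry and the first-order condition give q = (132 − 96)/(6) = 6. So Q = 18 and P = 105.
Each firm's profit = (105 − 96)·6 = 54.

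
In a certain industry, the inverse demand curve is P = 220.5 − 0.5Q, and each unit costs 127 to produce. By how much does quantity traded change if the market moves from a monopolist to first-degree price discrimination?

A monopolist chooses Q where MR = MC. MR = 220.5 − Q; setting this equal to 127 gives Q = 93.5 and P = 173.75.
Under first-degree price discrimination the firm charges each unit its demand price and produces up to where P = MC, i.e. Q = 187. Consumer surplus is zero; producer surplus equals total surplus.
Change in quantity traded: 187 − 93.5 = 93.5.

Q rises by 93.5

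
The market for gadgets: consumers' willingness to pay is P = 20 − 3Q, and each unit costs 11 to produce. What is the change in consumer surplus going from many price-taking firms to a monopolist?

CS falls by 10.125

Under competition P = MC = 11, so Q = (20 − 11)/3 = 3.
CS = ½·(20 − 11)·3 = 13.5.
The monopolist equates marginal revenue to marginal cost: 20 − 6Q = 11, so Q = 1.5. From demand, P = 15.5.
CS = ½·(20 − 15.5)·1.5 = 3.375.
Change in consumer surplus: 3.375 − 13.5 = −10.125.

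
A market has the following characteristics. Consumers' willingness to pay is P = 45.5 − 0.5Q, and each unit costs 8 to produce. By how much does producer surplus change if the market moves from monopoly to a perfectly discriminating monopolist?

Producer surplus rises by 703.125

The monopolist equates marginal revenue to marginal cost: 45.5 − Q = 8, so Q = 37.5. From demand, P = 26.75.
PS = (26.75 − 8)·37.5 = 703.125.
A perfectly discriminating monopolist sells every unit with P(Q) ≥ MC(Q), so output equals the competitive quantity Q = 75. Each buyer pays their reservation price, so CS = 0 and the firm captures all surplus.
PS = ½·(45.5 − 8)·75 = 1406.25.
Change in producer surplus: 1406.25 − 703.125 = 703.125.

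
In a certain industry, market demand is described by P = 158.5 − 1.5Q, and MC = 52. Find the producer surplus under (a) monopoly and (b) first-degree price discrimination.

The monopolist equates marginal revenue to marginal cost: 158.5 − 3Q = 52, so Q = 35.5. From demand, P = 105.25.
PS = (105.25 − 52)·35.5 = 1890.375.
Under first-degree price discrimination the firm charges each unit its demand price and produces up to where P = MC, i.e. Q = 71. Consumer surplus is zero; producer surplus equals total surplus.
PS = ½·(158.5 − 52)·71 = 3780.75.

Monopoly: PS = 1890.375; Perfect PD: PS = 3780.75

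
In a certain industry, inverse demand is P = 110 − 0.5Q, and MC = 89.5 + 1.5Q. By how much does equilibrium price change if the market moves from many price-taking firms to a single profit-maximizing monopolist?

Equilibrium price rises by 1.025

Under competition P = MC: 110 − 0.5Q = 89.5 + 1.5Q ⇒ Q = 10.25, P = 104.875.
Monopoly sets MR = MC: 110 − Q = 89.5 + 1.5Q ⇒ Q = 8.2, P = 110 − 0.5·8.2 = 105.9.
Change in equilibrium price: 105.9 − 104.875 = 1.025.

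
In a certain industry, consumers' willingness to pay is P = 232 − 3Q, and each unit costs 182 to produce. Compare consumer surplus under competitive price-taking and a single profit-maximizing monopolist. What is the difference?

Competitive firms price at marginal cost: P = 182, giving Q = 50/3.
CS = ½·(232 − 182)·50/3 = 1250/3.
The monopolist equates marginal revenue to marginal cost: 232 − 6Q = 182, so Q = 25/3. From demand, P = 207.
CS = ½·(232 − 207)·25/3 = 625/6.
Change in consumer surplus: 625/6 − 1250/3 = −312.5.

Consumer surplus falls by 312.5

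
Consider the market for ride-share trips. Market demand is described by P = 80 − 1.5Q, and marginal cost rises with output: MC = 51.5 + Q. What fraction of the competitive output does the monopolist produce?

Q_m/Q_c = 0.625

A monopolist chooses Q where MR = MC. MR = 80 − 3Q; setting this equal to 51.5 + Q gives Q = 7.125 and P = 1109/16.
Under competition P = MC: 80 − 1.5Q = 51.5 + Q ⇒ Q = 11.4, P = 62.9.
Ratio Q_m/Q_c = 7.125/11.4 = 0.625.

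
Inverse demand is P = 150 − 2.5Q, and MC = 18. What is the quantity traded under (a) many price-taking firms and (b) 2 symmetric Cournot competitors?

Perfect competition: P = MC = 18, so 150 − 2.5Q = 18 and Q = 52.8.
Cournot with 2 identical firms: the symmetric best-response condition is 150 − 7.5q = 18. Each firm produces q = 17.6, total output Q = 35.2, price P = 62.

Competition: Q = 52.8; Cournot: Q = 35.2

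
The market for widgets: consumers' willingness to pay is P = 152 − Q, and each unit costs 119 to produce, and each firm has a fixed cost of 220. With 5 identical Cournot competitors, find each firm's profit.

In a 5-firm Cournot equilibrium, symmetry and the first-order condition give q = (152 − 119)/(6) = 5.5. So Q = 27.5 and P = 124.5.
Each firm's profit = (124.5 − 119)·5.5 − 220 = −189.75.

π_i = −189.75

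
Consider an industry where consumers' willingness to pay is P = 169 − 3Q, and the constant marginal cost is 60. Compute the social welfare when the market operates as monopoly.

Monopoly sets MR = MC: 169 − 6Q = 60 ⇒ Q = 109/6, P = 169 − 3·109/6 = 114.5.
CS = ½·(169 − 114.5)·109/6 = 11881/24; PS = (114.5 − 60)·109/6 = 11881/12; TS = 1485.125.

TS = 1485.125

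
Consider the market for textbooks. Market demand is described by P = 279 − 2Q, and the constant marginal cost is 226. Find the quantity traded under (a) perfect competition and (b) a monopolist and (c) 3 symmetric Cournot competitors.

Competitive firms price at marginal cost: P = 226, giving Q = 26.5.
A monopolist chooses Q where MR = MC. MR = 279 − 4Q; setting this equal to 226 gives Q = 13.25 and P = 252.5.
With 3 symmetric Cournot firms, each firm's FOC gives 279 − 8q = 226, so q = 6.625, Q = 3·6.625 = 19.875, and P = 239.25.

Competition: Q = 26.5; Monopoly: Q = 13.25; Cournot: Q = 19.875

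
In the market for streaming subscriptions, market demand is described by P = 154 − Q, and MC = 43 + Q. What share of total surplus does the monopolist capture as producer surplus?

PS/TS = 0.75

The monopolist equates marginal revenue to marginal cost: 154 − 2Q = 43 + Q, so Q = 37. From demand, P = 117.
CS = ½·(154 − 117)·37 = 684.5.
PS = P·Q − VC(Q) = 117·37 − (43·37 + ½·1·37²) = 2053.5.
Share captured = PS/TS = 2053.5/2738 = 0.75.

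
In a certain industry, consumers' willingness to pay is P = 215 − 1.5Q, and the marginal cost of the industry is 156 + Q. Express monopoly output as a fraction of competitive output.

Q_m/Q_c = 0.625

The monopolist equates marginal revenue to marginal cost: 215 − 3Q = 156 + Q, so Q = 14.75. From demand, P = 192.875.
Competitive equilibrium sets price equal to marginal cost: 215 − 1.5Q = 156 + Q, so Q = 23.6 and P = 179.6.
Ratio Q_m/Q_c = 14.75/23.6 = 0.625.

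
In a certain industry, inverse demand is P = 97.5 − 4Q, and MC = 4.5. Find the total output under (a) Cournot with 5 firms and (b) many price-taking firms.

In a 5-firm Cournot equilibrium, symmetry and the first-order condition give q = (97.5 − 4.5)/(24) = 3.875. So Q = 19.375 and P = 20.
Under competition P = MC = 4.5, so Q = (97.5 − 4.5)/4 = 23.25.

Cournot: Q = 19.375; Competition: Q = 23.25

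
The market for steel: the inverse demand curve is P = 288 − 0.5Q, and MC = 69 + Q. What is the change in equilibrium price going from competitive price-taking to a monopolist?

P rises by 18.25

Competitive equilibrium sets price equal to marginal cost: 288 − 0.5Q = 69 + Q, so Q = 146 and P = 215.
The monopolist equates marginal revenue to marginal cost: 288 − Q = 69 + Q, so Q = 109.5. From demand, P = 233.25.
Change in equilibrium price: 233.25 − 215 = 18.25.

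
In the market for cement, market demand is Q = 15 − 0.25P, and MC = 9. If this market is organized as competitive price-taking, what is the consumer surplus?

CS = 325.125

Inverting demand: P = 60 − 4Q.
Under competition P = MC = 9, so Q = (60 − 9)/4 = 12.75.
CS = ½·(60 − 9)·12.75 = 325.125.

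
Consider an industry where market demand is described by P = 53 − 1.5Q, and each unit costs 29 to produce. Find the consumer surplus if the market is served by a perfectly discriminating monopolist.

Under first-degree price discrimination the firm charges each unit its demand price and produces up to where P = MC, i.e. Q = 16. Consumer surplus is zero; producer surplus equals total surplus.
CS = 0.

CS = 0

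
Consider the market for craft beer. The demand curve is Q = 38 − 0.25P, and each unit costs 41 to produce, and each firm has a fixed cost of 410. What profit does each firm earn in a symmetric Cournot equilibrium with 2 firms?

Inverting demand: P = 152 − 4Q.
With 2 symmetric Cournot firms, each firm's FOC gives 152 − 12q = 41, so q = 9.25, Q = 2·9.25 = 18.5, and P = 78.
Each firm's profit = (78 − 41)·9.25 − 410 = −67.75.

π_i = −67.75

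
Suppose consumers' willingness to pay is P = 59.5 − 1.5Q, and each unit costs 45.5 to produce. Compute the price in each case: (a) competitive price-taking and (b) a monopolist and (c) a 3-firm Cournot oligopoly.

Competition: P = 45.5; Monopoly: P = 52.5; Cournot: P = 49

Perfect competition: P = MC = 45.5, so 59.5 − 1.5Q = 45.5 and Q = 28/3.
The monopolist equates marginal revenue to marginal cost: 59.5 − 3Q = 45.5, so Q = 14/3. From demand, P = 52.5.
Cournot with 3 identical firms: the symmetric best-response condition is 59.5 − 6q = 45.5. Each firm produces q = 7/3, total output Q = 7, price P = 49.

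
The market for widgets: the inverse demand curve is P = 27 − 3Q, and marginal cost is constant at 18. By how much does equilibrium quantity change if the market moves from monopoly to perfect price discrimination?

A monopolist chooses Q where MR = MC. MR = 27 − 6Q; setting this equal to 18 gives Q = 1.5 and P = 22.5.
With perfect price discrimination, output is the efficient level Q = 3 (where demand meets MC), but every buyer pays their willingness to pay: CS = 0 and PS = total surplus.
Change in equilibrium quantity: 3 − 1.5 = 1.5.

Q rises by 1.5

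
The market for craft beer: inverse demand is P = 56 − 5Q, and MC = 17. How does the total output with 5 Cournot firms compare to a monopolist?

Cournot: Q = 6.5; Monopoly: Q = 3.9

In a 5-firm Cournot equilibrium, symmetry and the first-order condition give q = (56 − 17)/(30) = 1.3. So Q = 6.5 and P = 23.5.
A monopolist chooses Q where MR = MC. MR = 56 − 10Q; setting this equal to 17 gives Q = 3.9 and P = 36.5.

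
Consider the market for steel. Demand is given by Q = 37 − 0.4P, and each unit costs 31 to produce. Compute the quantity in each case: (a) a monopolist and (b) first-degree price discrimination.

Inverting demand: P = 92.5 − 2.5Q.
A monopolist chooses Q where MR = MC. MR = 92.5 − 5Q; setting this equal to 31 gives Q = 12.3 and P = 61.75.
A perfectly discriminating monopolist sells every unit with P(Q) ≥ MC(Q), so output equals the competitive quantity Q = 24.6. Each buyer pays their reservation price, so CS = 0 and the firm captures all surplus.

Monopoly: Q = 12.3; Perfect PD: Q = 24.6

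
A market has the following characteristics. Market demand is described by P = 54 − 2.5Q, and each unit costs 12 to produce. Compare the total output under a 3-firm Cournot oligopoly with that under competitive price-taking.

In a 3-firm Cournot equilibrium, symmetry and the first-order condition give q = (54 − 12)/(10) = 4.2. So Q = 12.6 and P = 22.5.
Under competition P = MC = 12, so Q = (54 − 12)/2.5 = 16.8.

Cournot: Q = 12.6; Competition: Q = 16.8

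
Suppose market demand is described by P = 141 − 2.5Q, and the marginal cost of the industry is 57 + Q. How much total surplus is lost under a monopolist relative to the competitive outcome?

DWL = 175

Under competition P = MC: 141 − 2.5Q = 57 + Q ⇒ Q = 24, P = 81.
The monopolist equates marginal revenue to marginal cost: 141 − 5Q = 57 + Q, so Q = 14. From demand, P = 106.
CS = ½·(141 − 81)·24 = 720; PS = (81·24 − 57·24 − ½·1·24²) = 288; TS = 1008.
CS = ½·(141 − 106)·14 = 245; PS = (106·14 − 57·14 − ½·1·14²) = 588; TS = 833.
DWL = 1008 − 833 = 175.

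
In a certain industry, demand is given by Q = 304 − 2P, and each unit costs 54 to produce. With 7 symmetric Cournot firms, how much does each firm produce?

q_i = 24.5

Inverting demand: P = 152 − 0.5Q.
In a 7-firm Cournot equilibrium, symmetry and the first-order condition give q = (152 − 54)/(4) = 24.5. So Q = 171.5 and P = 66.25.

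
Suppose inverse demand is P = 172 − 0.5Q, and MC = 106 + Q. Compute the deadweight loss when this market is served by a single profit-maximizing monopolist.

Under competition P = MC: 172 − 0.5Q = 106 + Q ⇒ Q = 44, P = 150.
The monopolist equates marginal revenue to marginal cost: 172 − Q = 106 + Q, so Q = 33. From demand, P = 155.5.
CS = ½·(172 − 150)·44 = 484; PS = (150·44 − 106·44 − ½·1·44²) = 968; TS = 1452.
CS = ½·(172 − 155.5)·33 = 272.25; PS = (155.5·33 − 106·33 − ½·1·33²) = 1089; TS = 1361.25.
DWL = 1452 − 1361.25 = 90.75.

DWL = 90.75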